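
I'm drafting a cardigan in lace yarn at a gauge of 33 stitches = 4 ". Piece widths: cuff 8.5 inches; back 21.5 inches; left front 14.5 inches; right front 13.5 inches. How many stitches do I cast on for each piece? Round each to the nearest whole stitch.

cuff 70; back 177; left front 120; right front 111.

Rate = 33/4 = 8.25 sts per in.
cuff: 8.5 × 8.25 = 70.12 → 70.
back: 21.5 × 8.25 = 177.38 → 177.
left front: 14.5 × 8.25 = 119.62 → 120.
right front: 13.5 × 8.25 = 111.38 → 111.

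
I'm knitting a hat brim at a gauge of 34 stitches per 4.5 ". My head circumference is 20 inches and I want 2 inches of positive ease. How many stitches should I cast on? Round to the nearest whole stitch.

166 stitches.

Finished = 20 + 2 = 22 in.
34 / 4.5 = 7.556 sts per inch.
22.00 × 7.556 = 166.22 sts.
→ 166 sts.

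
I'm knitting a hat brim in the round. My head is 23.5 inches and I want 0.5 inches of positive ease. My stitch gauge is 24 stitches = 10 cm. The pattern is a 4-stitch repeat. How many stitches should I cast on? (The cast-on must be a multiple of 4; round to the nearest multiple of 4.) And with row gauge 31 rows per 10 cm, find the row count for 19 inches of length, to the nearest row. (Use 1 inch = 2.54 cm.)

Cast on 148 stitches; work 150 rows.

Finished = 23.5 + 0.5 = 24 inches.
24 inches × 2.54 = 60.96 cm.
24/10 = 2.4 sts per cm; 60.96 × 2.4 = 146.30 sts.
Nearest multiple of 4 → 148.
19 inches = 48.26 cm; × 3.1 = 149.61 → 150 rows.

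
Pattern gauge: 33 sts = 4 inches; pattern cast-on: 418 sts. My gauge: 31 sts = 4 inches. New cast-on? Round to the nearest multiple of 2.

Cast on 392 stitches.

Scale factor = 31 / 33 = 0.939.
418 × 31 / 33 = 392.67 sts.
→ 392 sts.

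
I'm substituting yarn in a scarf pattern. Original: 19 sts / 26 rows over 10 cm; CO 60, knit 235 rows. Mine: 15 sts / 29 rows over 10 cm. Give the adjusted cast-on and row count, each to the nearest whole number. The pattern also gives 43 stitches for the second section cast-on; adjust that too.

Stitches: 60 × 15/19 = 47.37 → 47.
Rows: 235 × 29/26 = 262.12 → 262.
second section cast-on: 43 × 15/19 = 33.95 → 34.

Cast on 47 stitches; work 262 rows; second section cast-on 34 stitches.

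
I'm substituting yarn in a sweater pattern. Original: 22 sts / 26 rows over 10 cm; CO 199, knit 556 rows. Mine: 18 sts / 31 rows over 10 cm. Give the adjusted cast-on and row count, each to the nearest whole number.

Cast on 163 stitches; work 663 rows.

Stitches: 199 × 18/22 = 162.82 → 163.
Rows: 556 × 31/26 = 662.92 → 663.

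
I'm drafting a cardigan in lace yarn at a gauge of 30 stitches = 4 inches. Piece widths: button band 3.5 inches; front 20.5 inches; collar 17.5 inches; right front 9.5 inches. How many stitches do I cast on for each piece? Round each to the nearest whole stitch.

button band 26; front 154; collar 131; right front 71.

Rate = 30/4 = 7.5 sts per in.
button band: 3.5 × 7.5 = 26.25 → 26.
front: 20.5 × 7.5 = 153.75 → 154.
collar: 17.5 × 7.5 = 131.25 → 131.
right front: 9.5 × 7.5 = 71.25 → 71.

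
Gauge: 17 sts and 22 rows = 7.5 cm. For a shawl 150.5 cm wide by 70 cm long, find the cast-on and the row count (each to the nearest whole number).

Cast on 341 stitches and work 205 rows.

Stitch gauge = 17/7.5 = 2.267 sts/cm; 150.5 × 2.267 = 341.13 → 341 sts.
Row gauge = 22/7.5 = 2.933 rows/cm; 70 × 2.933 = 205.33 → 205 rows.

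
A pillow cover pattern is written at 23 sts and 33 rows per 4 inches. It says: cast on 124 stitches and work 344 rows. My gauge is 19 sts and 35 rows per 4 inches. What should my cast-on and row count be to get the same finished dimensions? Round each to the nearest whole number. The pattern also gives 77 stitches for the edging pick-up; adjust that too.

Cast on 102 stitches; work 365 rows; edging pick-up 64 stitches.

Stitches: 124 × 19/23 = 102.43 → 102.
Rows: 344 × 35/33 = 364.85 → 365.
edging pick-up: 77 × 19/23 = 63.61 → 64.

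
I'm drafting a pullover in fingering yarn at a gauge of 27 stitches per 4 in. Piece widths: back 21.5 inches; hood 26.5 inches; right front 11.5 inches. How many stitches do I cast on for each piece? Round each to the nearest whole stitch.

back 145; hood 179; right front 78.

Rate = 27/4 = 6.75 sts per in.
back: 21.5 × 6.75 = 145.12 → 145.
hood: 26.5 × 6.75 = 178.88 → 179.
right front: 11.5 × 6.75 = 77.62 → 78.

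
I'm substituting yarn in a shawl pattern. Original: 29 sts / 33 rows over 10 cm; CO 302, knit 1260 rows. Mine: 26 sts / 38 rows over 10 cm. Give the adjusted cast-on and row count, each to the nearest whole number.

Stitches: 302 × 26/29 = 270.76 → 271.
Rows: 1260 × 38/33 = 1450.91 → 1451.

Cast on 271 stitches; work 1451 rows.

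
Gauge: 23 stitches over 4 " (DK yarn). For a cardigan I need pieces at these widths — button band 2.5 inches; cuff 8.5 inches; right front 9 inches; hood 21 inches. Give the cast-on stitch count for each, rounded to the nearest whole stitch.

button band 14; cuff 49; right front 52; hood 121.

Rate = 23/4 = 5.75 sts per in.
button band: 2.5 × 5.75 = 14.38 → 14.
cuff: 8.5 × 5.75 = 48.88 → 49.
right front: 9 × 5.75 = 51.75 → 52.
hood: 21 × 5.75 = 120.75 → 121.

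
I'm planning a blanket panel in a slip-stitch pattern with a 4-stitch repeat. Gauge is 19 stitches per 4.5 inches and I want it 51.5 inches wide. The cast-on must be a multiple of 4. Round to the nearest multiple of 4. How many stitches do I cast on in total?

19 / 4.5 = 4.222 sts per inch.
51.5 × 4.222 = 217.44 sts.
Nearest multiple of 4: 216.

CO 216 sts.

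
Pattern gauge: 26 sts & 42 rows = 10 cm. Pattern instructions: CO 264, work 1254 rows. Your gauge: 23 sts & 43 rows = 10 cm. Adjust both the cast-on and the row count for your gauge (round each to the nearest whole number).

Stitches: 264 × 23/26 = 233.54 → 234.
Rows: 1254 × 43/42 = 1283.86 → 1284.

Cast on 234 stitches; work 1284 rows.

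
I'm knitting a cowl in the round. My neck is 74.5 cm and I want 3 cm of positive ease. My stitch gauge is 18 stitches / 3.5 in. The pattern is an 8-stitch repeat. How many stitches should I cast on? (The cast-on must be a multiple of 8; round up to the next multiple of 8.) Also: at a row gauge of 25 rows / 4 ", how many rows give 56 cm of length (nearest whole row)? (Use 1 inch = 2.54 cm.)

Cast on 160 stitches; work 138 rows.

Finished = 74.5 + 3 = 77.5 cm.
77.5 cm × 1/2.54 = 30.51 inches.
18/3.5 = 5.143 sts per in; 30.51 × 5.143 = 156.92 sts.
Next multiple of 8 → 160.
56 cm = 22.05 inches; × 6.25 = 137.80 → 138 rows.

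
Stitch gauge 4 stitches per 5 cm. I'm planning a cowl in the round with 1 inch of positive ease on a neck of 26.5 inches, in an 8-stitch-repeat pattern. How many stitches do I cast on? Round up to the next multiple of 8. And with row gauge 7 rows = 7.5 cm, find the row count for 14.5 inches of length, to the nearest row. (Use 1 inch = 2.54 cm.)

Finished = 26.5 + 1 = 27.5 inches.
27.5 inches × 2.54 = 69.85 cm.
4/5 = 0.8 sts per cm; 69.85 × 0.8 = 55.88 sts.
Next multiple of 8 → 56.
14.5 inches = 36.83 cm; × 0.933 = 34.37 → 34 rows.

Cast on 56 stitches; work 34 rows.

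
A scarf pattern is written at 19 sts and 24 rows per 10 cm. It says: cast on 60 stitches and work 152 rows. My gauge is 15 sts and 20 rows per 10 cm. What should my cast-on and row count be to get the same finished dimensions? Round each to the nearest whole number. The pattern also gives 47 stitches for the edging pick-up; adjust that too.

Stitches: 60 × 15/19 = 47.37 → 47.
Rows: 152 × 20/24 = 126.67 → 127.
edging pick-up: 47 × 15/19 = 37.11 → 37.

Cast on 47 stitches; work 127 rows; edging pick-up 37 stitches.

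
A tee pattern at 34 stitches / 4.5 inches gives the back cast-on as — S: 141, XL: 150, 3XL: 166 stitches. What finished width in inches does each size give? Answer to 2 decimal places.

34/4.5 = 7.556 sts per in.
S: 141 / 7.556 = 18.662 → 18.66 in.
XL: 150 / 7.556 = 19.853 → 19.85 in.
3XL: 166 / 7.556 = 21.971 → 21.97 in.

S 18.66 inches; XL 19.85 inches; 3XL 21.97 inches.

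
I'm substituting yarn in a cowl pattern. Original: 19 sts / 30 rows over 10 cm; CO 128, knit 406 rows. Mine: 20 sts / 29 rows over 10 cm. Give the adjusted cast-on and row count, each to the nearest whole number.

Cast on 135 stitches; work 392 rows.

Stitches: 128 × 20/19 = 134.74 → 135.
Rows: 406 × 29/30 = 392.47 → 392.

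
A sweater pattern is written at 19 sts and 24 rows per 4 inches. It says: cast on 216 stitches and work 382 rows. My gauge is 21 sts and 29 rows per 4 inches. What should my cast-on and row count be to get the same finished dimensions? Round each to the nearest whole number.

Cast on 239 stitches; work 462 rows.

Stitches: 216 × 21/19 = 238.74 → 239.
Rows: 382 × 29/24 = 461.58 → 462.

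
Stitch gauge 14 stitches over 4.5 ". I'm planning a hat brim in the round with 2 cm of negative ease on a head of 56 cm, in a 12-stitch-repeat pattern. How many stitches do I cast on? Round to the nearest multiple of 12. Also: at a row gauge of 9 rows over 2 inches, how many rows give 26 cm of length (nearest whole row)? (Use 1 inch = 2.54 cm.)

Cast on 72 stitches; work 46 rows.

Finished = 56 − 2 = 54 cm.
54 cm × 1/2.54 = 21.26 inches.
14/4.5 = 3.111 sts per in; 21.26 × 3.111 = 66.14 sts.
Nearest multiple of 12 → 72.
26 cm = 10.24 inches; × 4.5 = 46.06 → 46 rows.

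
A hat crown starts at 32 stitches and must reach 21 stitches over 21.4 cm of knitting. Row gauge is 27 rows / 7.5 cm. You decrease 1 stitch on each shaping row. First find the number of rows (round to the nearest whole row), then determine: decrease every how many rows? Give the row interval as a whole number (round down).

Rows = 21.4 × 3.6 = 77.0 → 77 rows.
Stitches to remove: 11 → 11 shaping rows (at 1 st each).
77 / 11 = 7.00 → every 7 rows.

Decrease every 7th row.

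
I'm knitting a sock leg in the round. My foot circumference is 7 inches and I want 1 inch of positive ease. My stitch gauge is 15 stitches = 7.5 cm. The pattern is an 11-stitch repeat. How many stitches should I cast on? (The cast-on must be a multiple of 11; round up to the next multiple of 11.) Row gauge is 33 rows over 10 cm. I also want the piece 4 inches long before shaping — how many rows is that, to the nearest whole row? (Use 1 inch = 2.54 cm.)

Finished = 7 + 1 = 8 inches.
8 inches × 2.54 = 20.32 cm.
15/7.5 = 2 sts per cm; 20.32 × 2 = 40.64 sts.
Next multiple of 11 → 44.
4 inches = 10.16 cm; × 3.3 = 33.53 → 34 rows.

Cast on 44 stitches; work 34 rows.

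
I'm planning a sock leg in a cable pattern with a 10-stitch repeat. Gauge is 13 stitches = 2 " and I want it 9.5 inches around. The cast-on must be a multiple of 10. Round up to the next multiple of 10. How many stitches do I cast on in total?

70 stitches.

13 / 2 = 6.5 sts per inch.
9.5 × 6.5 = 61.75 sts.
Next multiple of 10: 70.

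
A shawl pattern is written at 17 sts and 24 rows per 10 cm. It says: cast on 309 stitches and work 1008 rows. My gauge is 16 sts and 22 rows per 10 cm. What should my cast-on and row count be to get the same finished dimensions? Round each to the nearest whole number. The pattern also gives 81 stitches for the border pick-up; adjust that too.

Cast on 291 stitches; work 924 rows; border pick-up 76 stitches.

Stitches: 309 × 16/17 = 290.82 → 291.
Rows: 1008 × 22/24 = 924.00 → 924.
border pick-up: 81 × 16/17 = 76.24 → 76.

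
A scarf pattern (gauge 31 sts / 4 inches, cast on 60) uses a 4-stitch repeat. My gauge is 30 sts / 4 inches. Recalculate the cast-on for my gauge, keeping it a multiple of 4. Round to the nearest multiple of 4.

60 × 30 / 31 = 58.06.
Nearest multiple of 4: 60.

60 stitches.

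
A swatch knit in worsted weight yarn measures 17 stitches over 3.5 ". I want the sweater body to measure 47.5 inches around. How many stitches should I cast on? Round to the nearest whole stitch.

17 stitches / 3.5 in = 4.857 stitches per inch.
47.5 × 4.857 = 230.71 stitches.
Round to nearest → 231.

Cast on 231 stitches.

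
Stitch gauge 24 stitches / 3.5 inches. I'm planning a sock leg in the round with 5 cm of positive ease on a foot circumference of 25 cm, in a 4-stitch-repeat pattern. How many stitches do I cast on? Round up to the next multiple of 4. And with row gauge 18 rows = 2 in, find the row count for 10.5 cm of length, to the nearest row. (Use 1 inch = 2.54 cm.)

Cast on 84 stitches; work 37 rows.

Finished = 25 + 5 = 30 cm.
30 cm × 1/2.54 = 11.81 inches.
24/3.5 = 6.857 sts per in; 11.81 × 6.857 = 80.99 sts.
Next multiple of 4 → 84.
10.5 cm = 4.13 inches; × 9 = 37.20 → 37 rows.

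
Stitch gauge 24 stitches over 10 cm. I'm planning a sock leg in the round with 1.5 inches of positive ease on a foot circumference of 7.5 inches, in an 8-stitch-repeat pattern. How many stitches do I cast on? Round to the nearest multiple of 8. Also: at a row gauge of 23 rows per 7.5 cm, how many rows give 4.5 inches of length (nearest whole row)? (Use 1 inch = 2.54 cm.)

Finished = 7.5 + 1.5 = 9 inches.
9 inches × 2.54 = 22.86 cm.
24/10 = 2.4 sts per cm; 22.86 × 2.4 = 54.86 sts.
Nearest multiple of 8 → 56.
4.5 inches = 11.43 cm; × 3.067 = 35.05 → 35 rows.

Cast on 56 stitches; work 35 rows.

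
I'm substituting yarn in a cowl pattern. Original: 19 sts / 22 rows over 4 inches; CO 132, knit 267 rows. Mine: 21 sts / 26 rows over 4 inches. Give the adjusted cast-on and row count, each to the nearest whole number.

Cast on 146 stitches; work 316 rows.

Stitches: 132 × 21/19 = 145.89 → 146.
Rows: 267 × 26/22 = 315.55 → 316.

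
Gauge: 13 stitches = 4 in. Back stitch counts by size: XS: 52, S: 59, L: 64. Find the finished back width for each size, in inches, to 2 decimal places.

XS 16.00 inches; S 18.15 inches; L 19.69 inches.

13/4 = 3.25 sts per in.
XS: 52 / 3.25 = 16.000 → 16.00 in.
S: 59 / 3.25 = 18.154 → 18.15 in.
L: 64 / 3.25 = 19.692 → 19.69 in.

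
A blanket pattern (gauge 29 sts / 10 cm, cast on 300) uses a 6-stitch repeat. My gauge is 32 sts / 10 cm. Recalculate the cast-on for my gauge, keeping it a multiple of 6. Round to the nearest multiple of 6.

Cast on 330 stitches.

300 × 32 / 29 = 331.03.
Nearest multiple of 6: 330.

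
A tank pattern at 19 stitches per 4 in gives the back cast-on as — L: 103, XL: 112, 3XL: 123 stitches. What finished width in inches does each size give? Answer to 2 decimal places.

L 21.68 inches; XL 23.58 inches; 3XL 25.89 inches.

19/4 = 4.75 sts per in.
L: 103 / 4.75 = 21.684 → 21.68 in.
XL: 112 / 4.75 = 23.579 → 23.58 in.
3XL: 123 / 4.75 = 25.895 → 25.89 in.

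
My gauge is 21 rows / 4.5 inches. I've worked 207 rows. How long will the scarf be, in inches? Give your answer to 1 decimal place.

44.4 inches.

21 rows / 4.5 inch = 4.667 rows per inch.
207 / 4.667 = 44.36 inches.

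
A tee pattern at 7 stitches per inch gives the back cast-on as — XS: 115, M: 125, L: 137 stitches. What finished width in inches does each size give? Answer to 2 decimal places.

XS 16.43 inches; M 17.86 inches; L 19.57 inches.

7/1 = 7 sts per in.
XS: 115 / 7 = 16.429 → 16.43 in.
M: 125 / 7 = 17.857 → 17.86 in.
L: 137 / 7 = 19.571 → 19.57 in.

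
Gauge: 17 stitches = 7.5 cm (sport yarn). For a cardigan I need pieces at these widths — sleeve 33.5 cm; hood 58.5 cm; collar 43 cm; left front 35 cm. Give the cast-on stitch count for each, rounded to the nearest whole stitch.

Rate = 17/7.5 = 2.267 sts per cm.
sleeve: 33.5 × 2.267 = 75.93 → 76.
hood: 58.5 × 2.267 = 132.60 → 133.
collar: 43 × 2.267 = 97.47 → 97.
left front: 35 × 2.267 = 79.33 → 79.

sleeve 76; hood 133; collar 97; left front 79.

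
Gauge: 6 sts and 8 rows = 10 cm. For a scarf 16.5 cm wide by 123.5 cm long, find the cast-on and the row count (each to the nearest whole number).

Stitch gauge = 6/10 = 0.6 sts/cm; 16.5 × 0.6 = 9.90 → 10 sts.
Row gauge = 8/10 = 0.8 rows/cm; 123.5 × 0.8 = 98.80 → 99 rows.

Cast on 10 stitches and work 99 rows.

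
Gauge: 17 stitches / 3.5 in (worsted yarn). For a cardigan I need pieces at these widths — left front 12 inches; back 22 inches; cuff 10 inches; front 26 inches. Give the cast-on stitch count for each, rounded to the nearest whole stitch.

Rate = 17/3.5 = 4.857 sts per in.
left front: 12 × 4.857 = 58.29 → 58.
back: 22 × 4.857 = 106.86 → 107.
cuff: 10 × 4.857 = 48.57 → 49.
front: 26 × 4.857 = 126.29 → 126.

left front 58; back 107; cuff 49; front 126.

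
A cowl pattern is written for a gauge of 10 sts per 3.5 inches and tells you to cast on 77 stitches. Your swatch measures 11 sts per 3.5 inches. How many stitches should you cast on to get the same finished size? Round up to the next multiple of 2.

Scale factor = 11 / 10 = 1.100.
77 × 11 / 10 = 84.70 sts.
→ 86 sts.

CO 86 sts.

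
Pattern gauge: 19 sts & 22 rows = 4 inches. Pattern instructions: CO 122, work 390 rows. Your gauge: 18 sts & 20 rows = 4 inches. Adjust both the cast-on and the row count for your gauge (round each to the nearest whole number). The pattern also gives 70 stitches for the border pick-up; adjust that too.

Stitches: 122 × 18/19 = 115.58 → 116.
Rows: 390 × 20/22 = 354.55 → 355.
border pick-up: 70 × 18/19 = 66.32 → 66.

Cast on 116 stitches; work 355 rows; border pick-up 66 stitches.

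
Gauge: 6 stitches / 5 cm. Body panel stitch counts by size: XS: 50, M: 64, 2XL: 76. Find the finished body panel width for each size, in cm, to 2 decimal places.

6/5 = 1.2 sts per cm.
XS: 50 / 1.2 = 41.667 → 41.67 cm.
M: 64 / 1.2 = 53.333 → 53.33 cm.
2XL: 76 / 1.2 = 63.333 → 63.33 cm.

XS 41.67 cm; M 53.33 cm; 2XL 63.33 cm.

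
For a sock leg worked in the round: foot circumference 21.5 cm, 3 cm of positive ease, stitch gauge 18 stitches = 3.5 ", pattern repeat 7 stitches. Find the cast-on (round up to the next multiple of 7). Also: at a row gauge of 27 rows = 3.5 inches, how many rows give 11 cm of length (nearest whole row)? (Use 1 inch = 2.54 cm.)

Finished = 21.5 + 3 = 24.5 cm.
24.5 cm × 1/2.54 = 9.65 inches.
18/3.5 = 5.143 sts per in; 9.65 × 5.143 = 49.61 sts.
Next multiple of 7 → 56.
11 cm = 4.33 inches; × 7.714 = 33.41 → 33 rows.

Cast on 56 stitches; work 33 rows.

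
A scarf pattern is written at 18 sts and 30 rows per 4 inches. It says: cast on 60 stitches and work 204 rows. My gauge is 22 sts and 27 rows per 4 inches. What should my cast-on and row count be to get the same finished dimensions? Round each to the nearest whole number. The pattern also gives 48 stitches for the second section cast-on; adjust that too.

Cast on 73 stitches; work 184 rows; second section cast-on 59 stitches.

Stitches: 60 × 22/18 = 73.33 → 73.
Rows: 204 × 27/30 = 183.60 → 184.
second section cast-on: 48 × 22/18 = 58.67 → 59.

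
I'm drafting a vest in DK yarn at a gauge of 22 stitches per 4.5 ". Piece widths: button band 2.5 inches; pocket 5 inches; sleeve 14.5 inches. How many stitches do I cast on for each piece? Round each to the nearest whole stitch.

Rate = 22/4.5 = 4.889 sts per in.
button band: 2.5 × 4.889 = 12.22 → 12.
pocket: 5 × 4.889 = 24.44 → 24.
sleeve: 14.5 × 4.889 = 70.89 → 71.

button band 12; pocket 24; sleeve 71.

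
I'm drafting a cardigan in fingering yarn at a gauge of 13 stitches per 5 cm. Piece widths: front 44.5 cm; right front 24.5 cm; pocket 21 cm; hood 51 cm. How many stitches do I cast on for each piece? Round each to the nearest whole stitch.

Rate = 13/5 = 2.6 sts per cm.
front: 44.5 × 2.6 = 115.70 → 116.
right front: 24.5 × 2.6 = 63.70 → 64.
pocket: 21 × 2.6 = 54.60 → 55.
hood: 51 × 2.6 = 132.60 → 133.

front 116; right front 64; pocket 55; hood 133.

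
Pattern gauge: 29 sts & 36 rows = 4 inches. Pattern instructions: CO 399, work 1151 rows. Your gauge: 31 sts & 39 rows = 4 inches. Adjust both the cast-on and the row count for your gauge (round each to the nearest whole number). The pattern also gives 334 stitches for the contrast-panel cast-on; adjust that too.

Stitches: 399 × 31/29 = 426.52 → 427.
Rows: 1151 × 39/36 = 1246.92 → 1247.
contrast-panel cast-on: 334 × 31/29 = 357.03 → 357.

Cast on 427 stitches; work 1247 rows; contrast-panel cast-on 357 stitches.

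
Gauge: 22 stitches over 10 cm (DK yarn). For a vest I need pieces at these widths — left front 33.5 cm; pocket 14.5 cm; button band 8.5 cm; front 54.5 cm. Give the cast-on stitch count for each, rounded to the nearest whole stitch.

Rate = 22/10 = 2.2 sts per cm.
left front: 33.5 × 2.2 = 73.70 → 74.
pocket: 14.5 × 2.2 = 31.90 → 32.
button band: 8.5 × 2.2 = 18.70 → 19.
front: 54.5 × 2.2 = 119.90 → 120.

left front 74; pocket 32; button band 19; front 120.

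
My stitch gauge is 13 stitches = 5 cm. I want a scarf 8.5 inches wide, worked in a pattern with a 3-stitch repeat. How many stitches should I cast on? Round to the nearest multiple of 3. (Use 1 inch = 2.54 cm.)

CO 57 sts.

8.5 in = 8.5 × 2.54 = 21.59 cm.
13 / 5 = 2.6 sts/cm.
21.59 × 2.6 = 56.13 sts.
→ 57.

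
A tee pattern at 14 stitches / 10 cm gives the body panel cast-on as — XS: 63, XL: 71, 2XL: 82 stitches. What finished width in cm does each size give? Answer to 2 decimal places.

XS 45.00 cm; XL 50.71 cm; 2XL 58.57 cm.

14/10 = 1.4 sts per cm.
XS: 63 / 1.4 = 45.000 → 45.00 cm.
XL: 71 / 1.4 = 50.714 → 50.71 cm.
2XL: 82 / 1.4 = 58.571 → 58.57 cm.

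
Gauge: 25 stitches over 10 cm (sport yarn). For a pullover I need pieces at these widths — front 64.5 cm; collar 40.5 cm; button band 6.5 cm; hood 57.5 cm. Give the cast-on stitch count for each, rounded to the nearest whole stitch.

Rate = 25/10 = 2.5 sts per cm.
front: 64.5 × 2.5 = 161.25 → 161.
collar: 40.5 × 2.5 = 101.25 → 101.
button band: 6.5 × 2.5 = 16.25 → 16.
hood: 57.5 × 2.5 = 143.75 → 144.

front 161; collar 101; button band 16; hood 144.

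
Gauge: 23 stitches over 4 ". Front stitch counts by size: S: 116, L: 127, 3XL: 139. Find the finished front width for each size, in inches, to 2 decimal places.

S 20.17 inches; L 22.09 inches; 3XL 24.17 inches.

23/4 = 5.75 sts per in.
S: 116 / 5.75 = 20.174 → 20.17 in.
L: 127 / 5.75 = 22.087 → 22.09 in.
3XL: 139 / 5.75 = 24.174 → 24.17 in.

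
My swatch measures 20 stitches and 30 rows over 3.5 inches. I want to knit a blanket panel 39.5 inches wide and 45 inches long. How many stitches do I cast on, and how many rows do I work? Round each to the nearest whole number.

Cast on 226 stitches and work 386 rows.

Stitch gauge = 20/3.5 = 5.714 sts/in; 39.5 × 5.714 = 225.71 → 226 sts.
Row gauge = 30/3.5 = 8.571 rows/in; 45 × 8.571 = 385.71 → 386 rows.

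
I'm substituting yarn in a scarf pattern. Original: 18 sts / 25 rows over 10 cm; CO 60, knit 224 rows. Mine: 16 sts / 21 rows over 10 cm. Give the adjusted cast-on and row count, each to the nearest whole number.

Cast on 53 stitches; work 188 rows.

Stitches: 60 × 16/18 = 53.33 → 53.
Rows: 224 × 21/25 = 188.16 → 188.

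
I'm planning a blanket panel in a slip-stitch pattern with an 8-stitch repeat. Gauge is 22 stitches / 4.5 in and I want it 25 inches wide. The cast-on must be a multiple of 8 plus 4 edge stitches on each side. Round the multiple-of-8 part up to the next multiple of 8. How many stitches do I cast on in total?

22 / 4.5 = 4.889 sts per inch.
25 × 4.889 = 122.22 sts.
Less 8 edge sts → 114.22 for the repeat.
Next multiple of 8: 120.
Add back 8 edge sts → 128.

128 stitches.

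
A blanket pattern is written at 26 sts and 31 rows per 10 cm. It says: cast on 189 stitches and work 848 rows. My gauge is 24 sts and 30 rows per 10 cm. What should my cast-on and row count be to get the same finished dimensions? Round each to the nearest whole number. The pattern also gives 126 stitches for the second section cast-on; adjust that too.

Cast on 174 stitches; work 821 rows; second section cast-on 116 stitches.

Stitches: 189 × 24/26 = 174.46 → 174.
Rows: 848 × 30/31 = 820.65 → 821.
second section cast-on: 126 × 24/26 = 116.31 → 116.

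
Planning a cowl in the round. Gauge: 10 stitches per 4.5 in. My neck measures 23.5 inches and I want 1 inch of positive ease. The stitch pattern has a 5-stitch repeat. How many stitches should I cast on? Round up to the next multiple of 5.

Cast on 55 stitches.

Finished = 23.5 + 1 = 24.5 inches.
10 / 4.5 = 2.222 sts/in.
24.5 × 2.222 = 54.44 sts.
Next multiple of 5: 55.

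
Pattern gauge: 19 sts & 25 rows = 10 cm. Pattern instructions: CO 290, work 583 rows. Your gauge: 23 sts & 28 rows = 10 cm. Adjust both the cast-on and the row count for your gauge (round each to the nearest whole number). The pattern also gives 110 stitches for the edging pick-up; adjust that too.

Stitches: 290 × 23/19 = 351.05 → 351.
Rows: 583 × 28/25 = 652.96 → 653.
edging pick-up: 110 × 23/19 = 133.16 → 133.

Cast on 351 stitches; work 653 rows; edging pick-up 133 stitches.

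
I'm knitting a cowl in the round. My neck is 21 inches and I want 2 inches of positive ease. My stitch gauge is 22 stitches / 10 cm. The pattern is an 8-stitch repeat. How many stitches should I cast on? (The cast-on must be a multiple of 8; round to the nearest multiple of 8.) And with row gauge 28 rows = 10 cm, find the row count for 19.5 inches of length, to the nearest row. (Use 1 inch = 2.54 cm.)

Finished = 21 + 2 = 23 inches.
23 inches × 2.54 = 58.42 cm.
22/10 = 2.2 sts per cm; 58.42 × 2.2 = 128.52 sts.
Nearest multiple of 8 → 128.
19.5 inches = 49.53 cm; × 2.8 = 138.68 → 139 rows.

Cast on 128 stitches; work 139 rows.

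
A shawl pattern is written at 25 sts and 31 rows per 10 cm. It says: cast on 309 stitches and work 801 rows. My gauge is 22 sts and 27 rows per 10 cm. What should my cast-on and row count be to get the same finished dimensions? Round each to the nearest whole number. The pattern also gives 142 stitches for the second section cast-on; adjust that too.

Cast on 272 stitches; work 698 rows; second section cast-on 125 stitches.

Stitches: 309 × 22/25 = 271.92 → 272.
Rows: 801 × 27/31 = 697.65 → 698.
second section cast-on: 142 × 22/25 = 124.96 → 125.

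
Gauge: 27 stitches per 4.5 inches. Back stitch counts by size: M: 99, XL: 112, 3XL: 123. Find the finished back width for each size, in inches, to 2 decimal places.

M 16.50 inches; XL 18.67 inches; 3XL 20.50 inches.

27/4.5 = 6 sts per in.
M: 99 / 6 = 16.500 → 16.50 in.
XL: 112 / 6 = 18.667 → 18.67 in.
3XL: 123 / 6 = 20.500 → 20.50 in.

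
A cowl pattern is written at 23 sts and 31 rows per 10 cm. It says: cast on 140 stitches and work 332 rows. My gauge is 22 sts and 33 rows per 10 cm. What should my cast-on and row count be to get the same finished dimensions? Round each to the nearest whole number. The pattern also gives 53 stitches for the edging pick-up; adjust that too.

Stitches: 140 × 22/23 = 133.91 → 134.
Rows: 332 × 33/31 = 353.42 → 353.
edging pick-up: 53 × 22/23 = 50.70 → 51.

Cast on 134 stitches; work 353 rows; edging pick-up 51 stitches.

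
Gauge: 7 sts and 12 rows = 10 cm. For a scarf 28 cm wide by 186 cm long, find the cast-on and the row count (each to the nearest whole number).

Stitch gauge = 7/10 = 0.7 sts/cm; 28 × 0.7 = 19.60 → 20 sts.
Row gauge = 12/10 = 1.2 rows/cm; 186 × 1.2 = 223.20 → 223 rows.

Cast on 20 stitches and work 223 rows.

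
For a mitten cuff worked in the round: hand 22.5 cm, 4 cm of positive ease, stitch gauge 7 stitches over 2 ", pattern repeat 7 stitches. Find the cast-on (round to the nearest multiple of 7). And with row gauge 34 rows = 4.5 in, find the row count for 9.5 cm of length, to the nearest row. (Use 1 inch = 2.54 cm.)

Cast on 35 stitches; work 28 rows.

Finished = 22.5 + 4 = 26.5 cm.
26.5 cm × 1/2.54 = 10.43 inches.
7/2 = 3.5 sts per in; 10.43 × 3.5 = 36.52 sts.
Nearest multiple of 7 → 35.
9.5 cm = 3.74 inches; × 7.556 = 28.26 → 28 rows.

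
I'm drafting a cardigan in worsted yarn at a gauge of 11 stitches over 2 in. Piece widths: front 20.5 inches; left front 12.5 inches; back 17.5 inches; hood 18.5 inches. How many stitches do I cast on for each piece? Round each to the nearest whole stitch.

front 113; left front 69; back 96; hood 102.

Rate = 11/2 = 5.5 sts per in.
front: 20.5 × 5.5 = 112.75 → 113.
left front: 12.5 × 5.5 = 68.75 → 69.
back: 17.5 × 5.5 = 96.25 → 96.
hood: 18.5 × 5.5 = 101.75 → 102.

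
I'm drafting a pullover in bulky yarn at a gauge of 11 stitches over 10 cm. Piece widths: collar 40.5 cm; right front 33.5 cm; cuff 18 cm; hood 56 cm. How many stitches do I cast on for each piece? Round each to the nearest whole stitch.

Rate = 11/10 = 1.1 sts per cm.
collar: 40.5 × 1.1 = 44.55 → 45.
right front: 33.5 × 1.1 = 36.85 → 37.
cuff: 18 × 1.1 = 19.80 → 20.
hood: 56 × 1.1 = 61.60 → 62.

collar 45; right front 37; cuff 20; hood 62.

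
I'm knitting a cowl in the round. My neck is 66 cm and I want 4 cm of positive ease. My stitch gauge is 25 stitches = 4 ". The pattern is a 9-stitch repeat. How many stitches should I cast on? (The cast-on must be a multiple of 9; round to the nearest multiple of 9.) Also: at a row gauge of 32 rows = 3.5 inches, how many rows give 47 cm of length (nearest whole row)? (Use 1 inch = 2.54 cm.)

Cast on 171 stitches; work 169 rows.

Finished = 66 + 4 = 70 cm.
70 cm × 1/2.54 = 27.56 inches.
25/4 = 6.25 sts per in; 27.56 × 6.25 = 172.24 sts.
Nearest multiple of 9 → 171.
47 cm = 18.50 inches; × 9.143 = 169.18 → 169 rows.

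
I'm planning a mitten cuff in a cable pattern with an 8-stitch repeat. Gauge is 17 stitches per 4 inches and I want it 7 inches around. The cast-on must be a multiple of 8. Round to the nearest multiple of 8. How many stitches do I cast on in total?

CO 32 sts.

17 / 4 = 4.25 sts per inch.
7 × 4.25 = 29.75 sts.
Nearest multiple of 8: 32.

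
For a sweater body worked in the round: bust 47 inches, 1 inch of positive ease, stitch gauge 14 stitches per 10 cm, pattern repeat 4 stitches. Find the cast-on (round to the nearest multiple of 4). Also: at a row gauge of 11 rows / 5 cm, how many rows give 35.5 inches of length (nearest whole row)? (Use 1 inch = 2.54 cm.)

Cast on 172 stitches; work 198 rows.

Finished = 47 + 1 = 48 inches.
48 inches × 2.54 = 121.92 cm.
14/10 = 1.4 sts per cm; 121.92 × 1.4 = 170.69 sts.
Nearest multiple of 4 → 172.
35.5 inches = 90.17 cm; × 2.2 = 198.37 → 198 rows.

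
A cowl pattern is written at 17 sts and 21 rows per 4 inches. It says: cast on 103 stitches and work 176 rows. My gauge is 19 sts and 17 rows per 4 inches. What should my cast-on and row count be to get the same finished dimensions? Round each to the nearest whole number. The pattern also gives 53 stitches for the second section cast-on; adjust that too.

Cast on 115 stitches; work 142 rows; second section cast-on 59 stitches.

Stitches: 103 × 19/17 = 115.12 → 115.
Rows: 176 × 17/21 = 142.48 → 142.
second section cast-on: 53 × 19/17 = 59.24 → 59.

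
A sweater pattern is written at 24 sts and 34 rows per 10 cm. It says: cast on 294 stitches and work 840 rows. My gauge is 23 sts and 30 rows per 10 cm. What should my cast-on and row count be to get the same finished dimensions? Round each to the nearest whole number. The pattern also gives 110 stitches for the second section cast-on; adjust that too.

Stitches: 294 × 23/24 = 281.75 → 282.
Rows: 840 × 30/34 = 741.18 → 741.
second section cast-on: 110 × 23/24 = 105.42 → 105.

Cast on 282 stitches; work 741 rows; second section cast-on 105 stitches.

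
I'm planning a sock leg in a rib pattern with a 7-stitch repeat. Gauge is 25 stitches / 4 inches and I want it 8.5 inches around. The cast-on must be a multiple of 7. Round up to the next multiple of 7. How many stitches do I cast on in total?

25 / 4 = 6.25 sts per inch.
8.5 × 6.25 = 53.12 sts.
Next multiple of 7: 56.

CO 56 sts.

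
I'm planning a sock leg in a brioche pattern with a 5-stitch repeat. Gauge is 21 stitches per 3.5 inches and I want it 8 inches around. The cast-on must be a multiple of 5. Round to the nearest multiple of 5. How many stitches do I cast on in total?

21 / 3.5 = 6 sts per inch.
8 × 6 = 48.00 sts.
Nearest multiple of 5: 50.

CO 50 sts.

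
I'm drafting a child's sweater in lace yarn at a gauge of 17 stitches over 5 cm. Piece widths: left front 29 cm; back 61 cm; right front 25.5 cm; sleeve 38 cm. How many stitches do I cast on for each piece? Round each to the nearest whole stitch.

Rate = 17/5 = 3.4 sts per cm.
left front: 29 × 3.4 = 98.60 → 99.
back: 61 × 3.4 = 207.40 → 207.
right front: 25.5 × 3.4 = 86.70 → 87.
sleeve: 38 × 3.4 = 129.20 → 129.

left front 99; back 207; right front 87; sleeve 129.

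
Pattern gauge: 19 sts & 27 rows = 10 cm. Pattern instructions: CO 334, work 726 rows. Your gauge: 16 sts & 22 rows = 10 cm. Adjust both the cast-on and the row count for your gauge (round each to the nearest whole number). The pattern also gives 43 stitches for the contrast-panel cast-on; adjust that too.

Cast on 281 stitches; work 592 rows; contrast-panel cast-on 36 stitches.

Stitches: 334 × 16/19 = 281.26 → 281.
Rows: 726 × 22/27 = 591.56 → 592.
contrast-panel cast-on: 43 × 16/19 = 36.21 → 36.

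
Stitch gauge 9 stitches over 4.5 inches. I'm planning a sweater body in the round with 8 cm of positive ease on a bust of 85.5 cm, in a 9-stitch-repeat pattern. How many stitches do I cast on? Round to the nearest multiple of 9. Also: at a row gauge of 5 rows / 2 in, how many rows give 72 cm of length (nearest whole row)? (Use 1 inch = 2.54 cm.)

Finished = 85.5 + 8 = 93.5 cm.
93.5 cm × 1/2.54 = 36.81 inches.
9/4.5 = 2 sts per in; 36.81 × 2 = 73.62 sts.
Nearest multiple of 9 → 72.
72 cm = 28.35 inches; × 2.5 = 70.87 → 71 rows.

Cast on 72 stitches; work 71 rows.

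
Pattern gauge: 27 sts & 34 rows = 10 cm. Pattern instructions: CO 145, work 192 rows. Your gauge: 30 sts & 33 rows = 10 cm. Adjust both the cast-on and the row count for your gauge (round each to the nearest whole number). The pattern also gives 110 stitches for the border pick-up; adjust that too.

Stitches: 145 × 30/27 = 161.11 → 161.
Rows: 192 × 33/34 = 186.35 → 186.
border pick-up: 110 × 30/27 = 122.22 → 122.

Cast on 161 stitches; work 186 rows; border pick-up 122 stitches.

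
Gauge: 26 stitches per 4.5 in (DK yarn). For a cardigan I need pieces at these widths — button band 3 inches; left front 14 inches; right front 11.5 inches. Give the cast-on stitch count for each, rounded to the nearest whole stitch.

button band 17; left front 81; right front 66.

Rate = 26/4.5 = 5.778 sts per in.
button band: 3 × 5.778 = 17.33 → 17.
left front: 14 × 5.778 = 80.89 → 81.
right front: 11.5 × 5.778 = 66.44 → 66.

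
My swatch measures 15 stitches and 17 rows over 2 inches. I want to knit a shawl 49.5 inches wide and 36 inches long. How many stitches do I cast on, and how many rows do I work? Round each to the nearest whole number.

Stitch gauge = 15/2 = 7.5 sts/in; 49.5 × 7.5 = 371.25 → 371 sts.
Row gauge = 17/2 = 8.5 rows/in; 36 × 8.5 = 306.00 → 306 rows.

Cast on 371 stitches and work 306 rows.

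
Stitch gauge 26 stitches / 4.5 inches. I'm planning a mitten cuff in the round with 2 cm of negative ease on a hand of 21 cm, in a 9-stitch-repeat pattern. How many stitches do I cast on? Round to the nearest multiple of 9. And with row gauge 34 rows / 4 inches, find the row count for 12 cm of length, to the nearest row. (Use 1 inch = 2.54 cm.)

Cast on 45 stitches; work 40 rows.

Finished = 21 − 2 = 19 cm.
19 cm × 1/2.54 = 7.48 inches.
26/4.5 = 5.778 sts per in; 7.48 × 5.778 = 43.22 sts.
Nearest multiple of 9 → 45.
12 cm = 4.72 inches; × 8.5 = 40.16 → 40 rows.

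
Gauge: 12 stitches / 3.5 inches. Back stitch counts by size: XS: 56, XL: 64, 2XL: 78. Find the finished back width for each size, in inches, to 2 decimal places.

XS 16.33 inches; XL 18.67 inches; 2XL 22.75 inches.

12/3.5 = 3.429 sts per in.
XS: 56 / 3.429 = 16.333 → 16.33 in.
XL: 64 / 3.429 = 18.667 → 18.67 in.
2XL: 78 / 3.429 = 22.750 → 22.75 in.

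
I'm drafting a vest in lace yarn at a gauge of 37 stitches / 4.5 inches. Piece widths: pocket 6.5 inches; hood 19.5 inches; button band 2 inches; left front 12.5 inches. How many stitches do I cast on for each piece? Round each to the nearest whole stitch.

Rate = 37/4.5 = 8.222 sts per in.
pocket: 6.5 × 8.222 = 53.44 → 53.
hood: 19.5 × 8.222 = 160.33 → 160.
button band: 2 × 8.222 = 16.44 → 16.
left front: 12.5 × 8.222 = 102.78 → 103.

pocket 53; hood 160; button band 16; left front 103.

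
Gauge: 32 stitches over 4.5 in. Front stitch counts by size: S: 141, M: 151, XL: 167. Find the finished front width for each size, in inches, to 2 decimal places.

32/4.5 = 7.111 sts per in.
S: 141 / 7.111 = 19.828 → 19.83 in.
M: 151 / 7.111 = 21.234 → 21.23 in.
XL: 167 / 7.111 = 23.484 → 23.48 in.

S 19.83 inches; M 21.23 inches; XL 23.48 inches.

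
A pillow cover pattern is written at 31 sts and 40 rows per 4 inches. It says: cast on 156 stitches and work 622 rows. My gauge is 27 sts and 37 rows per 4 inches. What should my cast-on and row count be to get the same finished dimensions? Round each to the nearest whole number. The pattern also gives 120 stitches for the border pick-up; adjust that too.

Cast on 136 stitches; work 575 rows; border pick-up 105 stitches.

Stitches: 156 × 27/31 = 135.87 → 136.
Rows: 622 × 37/40 = 575.35 → 575.
border pick-up: 120 × 27/31 = 104.52 → 105.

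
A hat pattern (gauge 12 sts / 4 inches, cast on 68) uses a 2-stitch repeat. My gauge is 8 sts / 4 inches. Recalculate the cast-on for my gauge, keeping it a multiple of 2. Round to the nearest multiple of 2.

68 × 8 / 12 = 45.33.
Nearest multiple of 2: 46.

CO 46 sts.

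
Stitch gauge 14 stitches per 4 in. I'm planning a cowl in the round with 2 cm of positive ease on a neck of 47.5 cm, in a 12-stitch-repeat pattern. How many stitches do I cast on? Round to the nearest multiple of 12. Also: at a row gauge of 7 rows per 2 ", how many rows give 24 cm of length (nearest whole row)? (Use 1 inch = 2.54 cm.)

Cast on 72 stitches; work 33 rows.

Finished = 47.5 + 2 = 49.5 cm.
49.5 cm × 1/2.54 = 19.49 inches.
14/4 = 3.5 sts per in; 19.49 × 3.5 = 68.21 sts.
Nearest multiple of 12 → 72.
24 cm = 9.45 inches; × 3.5 = 33.07 → 33 rows.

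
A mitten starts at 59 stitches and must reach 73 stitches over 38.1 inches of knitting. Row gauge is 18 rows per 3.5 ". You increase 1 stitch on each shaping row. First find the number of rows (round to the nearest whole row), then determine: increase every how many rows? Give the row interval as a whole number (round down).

Increase every 14th row.

Rows = 38.1 × 5.143 = 195.9 → 196 rows.
Stitches to add: 14 → 14 shaping rows (at 1 st each).
196 / 14 = 14.00 → every 14 rows.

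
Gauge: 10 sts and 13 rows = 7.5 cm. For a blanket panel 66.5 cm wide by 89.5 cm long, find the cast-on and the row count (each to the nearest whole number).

Cast on 89 stitches and work 155 rows.

Stitch gauge = 10/7.5 = 1.333 sts/cm; 66.5 × 1.333 = 88.67 → 89 sts.
Row gauge = 13/7.5 = 1.733 rows/cm; 89.5 × 1.733 = 155.13 → 155 rows.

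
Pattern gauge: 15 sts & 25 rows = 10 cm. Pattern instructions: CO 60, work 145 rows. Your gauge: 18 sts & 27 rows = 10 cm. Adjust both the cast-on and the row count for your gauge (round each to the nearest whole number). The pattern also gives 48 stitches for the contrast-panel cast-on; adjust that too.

Stitches: 60 × 18/15 = 72.00 → 72.
Rows: 145 × 27/25 = 156.60 → 157.
contrast-panel cast-on: 48 × 18/15 = 57.60 → 58.

Cast on 72 stitches; work 157 rows; contrast-panel cast-on 58 stitches.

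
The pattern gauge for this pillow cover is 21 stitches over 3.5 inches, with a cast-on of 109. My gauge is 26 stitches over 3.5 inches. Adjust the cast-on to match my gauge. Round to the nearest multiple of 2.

Cast on 134 stitches.

Scale factor = 26 / 21 = 1.238.
109 × 26 / 21 = 134.95 sts.
→ 134 sts.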